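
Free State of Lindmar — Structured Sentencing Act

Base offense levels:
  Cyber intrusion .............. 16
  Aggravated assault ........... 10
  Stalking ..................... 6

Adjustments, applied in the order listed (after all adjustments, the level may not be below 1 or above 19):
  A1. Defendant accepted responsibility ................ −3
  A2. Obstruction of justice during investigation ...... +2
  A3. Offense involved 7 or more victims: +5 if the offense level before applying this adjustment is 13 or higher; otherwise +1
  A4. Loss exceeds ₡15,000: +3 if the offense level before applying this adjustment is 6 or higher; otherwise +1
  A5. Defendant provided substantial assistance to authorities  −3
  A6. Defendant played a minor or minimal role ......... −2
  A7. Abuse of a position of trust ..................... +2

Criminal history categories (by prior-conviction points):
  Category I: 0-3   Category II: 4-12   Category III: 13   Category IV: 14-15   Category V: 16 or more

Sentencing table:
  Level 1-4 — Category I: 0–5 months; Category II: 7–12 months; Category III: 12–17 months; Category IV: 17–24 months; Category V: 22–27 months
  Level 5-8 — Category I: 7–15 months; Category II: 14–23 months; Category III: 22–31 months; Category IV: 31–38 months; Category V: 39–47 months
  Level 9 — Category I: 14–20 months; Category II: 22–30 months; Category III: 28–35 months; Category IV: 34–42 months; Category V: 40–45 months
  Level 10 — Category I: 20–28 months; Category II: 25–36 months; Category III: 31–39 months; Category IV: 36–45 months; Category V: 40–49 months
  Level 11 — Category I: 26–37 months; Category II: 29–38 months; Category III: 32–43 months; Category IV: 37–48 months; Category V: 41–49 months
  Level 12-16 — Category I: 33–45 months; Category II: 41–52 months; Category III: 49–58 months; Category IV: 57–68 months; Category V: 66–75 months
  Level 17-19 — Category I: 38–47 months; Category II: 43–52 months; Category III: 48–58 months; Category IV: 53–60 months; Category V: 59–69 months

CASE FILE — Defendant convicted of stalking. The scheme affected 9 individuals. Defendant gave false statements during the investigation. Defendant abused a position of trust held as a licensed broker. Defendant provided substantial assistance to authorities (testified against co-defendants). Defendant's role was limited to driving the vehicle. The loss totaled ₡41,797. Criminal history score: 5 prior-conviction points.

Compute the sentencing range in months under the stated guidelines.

Base offense level for stalking: 6.
A2 applies: 6 + 2 = 8.
A3 applies (level before this adjustment is 8 < 13, so +1): 8 + 1 = 9.
A4 applies (level before this adjustment is 9 ≥ 6, so +3): 9 + 3 = 12.
A5 applies: 12 − 3 = 9.
A6 applies: 9 − 2 = 7.
A7 applies: 7 + 2 = 9.
Final offense level: 9.
Criminal history: 5 prior points → Category II (4-12).
Level 9 falls in the 9 band.
Grid: Level 9 × Category II = 22-30 months.

22-30 months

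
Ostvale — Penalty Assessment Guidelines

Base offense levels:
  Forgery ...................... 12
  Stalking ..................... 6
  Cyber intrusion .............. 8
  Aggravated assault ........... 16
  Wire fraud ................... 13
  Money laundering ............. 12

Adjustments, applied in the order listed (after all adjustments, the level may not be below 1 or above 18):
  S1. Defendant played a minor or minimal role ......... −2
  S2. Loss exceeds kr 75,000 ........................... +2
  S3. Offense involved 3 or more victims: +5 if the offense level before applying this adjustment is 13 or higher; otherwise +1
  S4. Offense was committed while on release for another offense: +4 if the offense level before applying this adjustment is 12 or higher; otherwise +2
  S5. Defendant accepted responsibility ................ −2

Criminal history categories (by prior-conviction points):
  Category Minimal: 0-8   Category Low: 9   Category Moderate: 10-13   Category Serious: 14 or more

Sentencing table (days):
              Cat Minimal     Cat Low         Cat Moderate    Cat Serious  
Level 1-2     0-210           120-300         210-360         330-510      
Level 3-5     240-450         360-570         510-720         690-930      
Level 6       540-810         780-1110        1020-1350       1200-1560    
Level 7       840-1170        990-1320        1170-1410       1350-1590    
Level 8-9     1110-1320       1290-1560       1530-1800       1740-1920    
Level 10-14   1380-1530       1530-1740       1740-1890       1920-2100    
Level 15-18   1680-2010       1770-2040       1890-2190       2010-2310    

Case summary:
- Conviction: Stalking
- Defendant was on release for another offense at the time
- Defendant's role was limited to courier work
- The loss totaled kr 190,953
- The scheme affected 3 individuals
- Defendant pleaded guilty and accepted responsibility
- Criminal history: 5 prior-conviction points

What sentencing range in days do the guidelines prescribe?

Base offense level for stalking: 6.
S1 applies: 6 − 2 = 4.
S2 applies: 4 + 2 = 6.
S3 applies (level before this adjustment is 6 < 13, so +1): 6 + 1 = 7.
S4 applies (level before this adjustment is 7 < 12, so +2): 7 + 2 = 9.
S5 applies: 9 − 2 = 7.
Final offense level: 7.
Criminal history: 5 prior points → Category Minimal (0-8).
Level 7 falls in the 7 band.
Grid: Level 7 × Category Minimal = 840-1170 days.

840-1170 days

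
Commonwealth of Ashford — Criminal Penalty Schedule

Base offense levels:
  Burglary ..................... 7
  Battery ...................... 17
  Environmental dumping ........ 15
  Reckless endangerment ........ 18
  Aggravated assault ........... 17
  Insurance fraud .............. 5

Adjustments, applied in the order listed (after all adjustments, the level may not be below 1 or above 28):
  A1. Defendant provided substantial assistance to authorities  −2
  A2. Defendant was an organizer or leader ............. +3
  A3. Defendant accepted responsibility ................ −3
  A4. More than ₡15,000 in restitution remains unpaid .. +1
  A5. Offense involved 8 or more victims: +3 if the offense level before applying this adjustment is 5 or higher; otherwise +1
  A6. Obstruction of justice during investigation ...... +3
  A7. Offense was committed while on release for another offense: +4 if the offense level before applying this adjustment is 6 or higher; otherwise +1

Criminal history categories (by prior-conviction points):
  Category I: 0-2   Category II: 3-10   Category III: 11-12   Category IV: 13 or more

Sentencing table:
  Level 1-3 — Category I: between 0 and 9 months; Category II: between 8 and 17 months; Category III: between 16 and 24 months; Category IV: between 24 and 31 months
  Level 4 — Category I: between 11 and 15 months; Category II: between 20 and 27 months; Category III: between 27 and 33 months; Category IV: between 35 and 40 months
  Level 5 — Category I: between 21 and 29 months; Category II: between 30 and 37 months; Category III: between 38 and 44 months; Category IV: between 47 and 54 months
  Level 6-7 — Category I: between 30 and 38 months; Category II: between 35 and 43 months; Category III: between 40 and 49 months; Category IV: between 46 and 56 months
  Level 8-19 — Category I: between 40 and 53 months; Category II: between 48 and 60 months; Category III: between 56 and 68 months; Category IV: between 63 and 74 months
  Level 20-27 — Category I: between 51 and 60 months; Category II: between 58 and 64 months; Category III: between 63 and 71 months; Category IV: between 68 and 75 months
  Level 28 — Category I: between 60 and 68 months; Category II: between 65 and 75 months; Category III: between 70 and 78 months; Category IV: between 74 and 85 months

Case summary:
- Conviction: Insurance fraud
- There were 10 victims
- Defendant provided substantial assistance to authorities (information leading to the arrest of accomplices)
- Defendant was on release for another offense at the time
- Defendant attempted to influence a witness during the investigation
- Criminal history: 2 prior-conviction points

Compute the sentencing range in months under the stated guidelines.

Base offense level for insurance fraud: 5.
A1 applies: 5 − 2 = 3.
A5 applies (level before this adjustment is 3 < 5, so +1): 3 + 1 = 4.
A6 applies: 4 + 3 = 7.
A7 applies (level before this adjustment is 7 ≥ 6, so +4): 7 + 4 = 11.
Final offense level: 11.
Criminal history: 2 prior points → Category I (0-2).
Level 11 falls in the 8-19 band.
Grid: Level 8-19 × Category I = 40-53 months.

40-53 months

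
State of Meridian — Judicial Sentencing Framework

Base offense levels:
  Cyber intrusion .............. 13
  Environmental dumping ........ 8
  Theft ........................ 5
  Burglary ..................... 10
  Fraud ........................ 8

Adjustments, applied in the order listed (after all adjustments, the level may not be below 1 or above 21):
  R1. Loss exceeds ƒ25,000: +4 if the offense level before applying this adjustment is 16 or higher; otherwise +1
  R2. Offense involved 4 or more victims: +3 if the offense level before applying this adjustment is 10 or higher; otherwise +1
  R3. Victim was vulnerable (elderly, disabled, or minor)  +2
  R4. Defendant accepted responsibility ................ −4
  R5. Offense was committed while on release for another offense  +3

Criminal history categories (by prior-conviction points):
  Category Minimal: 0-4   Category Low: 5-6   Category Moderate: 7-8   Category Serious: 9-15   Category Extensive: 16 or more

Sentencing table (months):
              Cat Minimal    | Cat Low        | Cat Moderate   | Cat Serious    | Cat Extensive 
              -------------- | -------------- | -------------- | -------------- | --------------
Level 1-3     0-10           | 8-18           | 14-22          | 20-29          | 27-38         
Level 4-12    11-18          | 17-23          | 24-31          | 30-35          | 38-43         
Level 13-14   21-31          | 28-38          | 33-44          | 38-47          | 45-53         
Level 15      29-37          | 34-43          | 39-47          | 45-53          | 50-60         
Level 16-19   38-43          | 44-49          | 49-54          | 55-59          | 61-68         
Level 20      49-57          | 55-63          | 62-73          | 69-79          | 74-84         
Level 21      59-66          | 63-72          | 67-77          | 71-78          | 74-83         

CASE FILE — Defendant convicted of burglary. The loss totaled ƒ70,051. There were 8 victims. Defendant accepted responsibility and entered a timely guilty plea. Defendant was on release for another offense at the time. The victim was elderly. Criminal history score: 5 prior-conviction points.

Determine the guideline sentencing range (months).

34-43 months

Base offense level for burglary: 10.
R1 applies (level before this adjustment is 10 < 16, so +1): 10 + 1 = 11.
R2 applies (level before this adjustment is 11 ≥ 10, so +3): 11 + 3 = 14.
R3 applies: 14 + 2 = 16.
R4 applies: 16 − 4 = 12.
R5 applies: 12 + 3 = 15.
Final offense level: 15.
Criminal history: 5 prior points → Category Low (5-6).
Level 15 falls in the 15 band.
Grid: Level 15 × Category Low = 34-43 months.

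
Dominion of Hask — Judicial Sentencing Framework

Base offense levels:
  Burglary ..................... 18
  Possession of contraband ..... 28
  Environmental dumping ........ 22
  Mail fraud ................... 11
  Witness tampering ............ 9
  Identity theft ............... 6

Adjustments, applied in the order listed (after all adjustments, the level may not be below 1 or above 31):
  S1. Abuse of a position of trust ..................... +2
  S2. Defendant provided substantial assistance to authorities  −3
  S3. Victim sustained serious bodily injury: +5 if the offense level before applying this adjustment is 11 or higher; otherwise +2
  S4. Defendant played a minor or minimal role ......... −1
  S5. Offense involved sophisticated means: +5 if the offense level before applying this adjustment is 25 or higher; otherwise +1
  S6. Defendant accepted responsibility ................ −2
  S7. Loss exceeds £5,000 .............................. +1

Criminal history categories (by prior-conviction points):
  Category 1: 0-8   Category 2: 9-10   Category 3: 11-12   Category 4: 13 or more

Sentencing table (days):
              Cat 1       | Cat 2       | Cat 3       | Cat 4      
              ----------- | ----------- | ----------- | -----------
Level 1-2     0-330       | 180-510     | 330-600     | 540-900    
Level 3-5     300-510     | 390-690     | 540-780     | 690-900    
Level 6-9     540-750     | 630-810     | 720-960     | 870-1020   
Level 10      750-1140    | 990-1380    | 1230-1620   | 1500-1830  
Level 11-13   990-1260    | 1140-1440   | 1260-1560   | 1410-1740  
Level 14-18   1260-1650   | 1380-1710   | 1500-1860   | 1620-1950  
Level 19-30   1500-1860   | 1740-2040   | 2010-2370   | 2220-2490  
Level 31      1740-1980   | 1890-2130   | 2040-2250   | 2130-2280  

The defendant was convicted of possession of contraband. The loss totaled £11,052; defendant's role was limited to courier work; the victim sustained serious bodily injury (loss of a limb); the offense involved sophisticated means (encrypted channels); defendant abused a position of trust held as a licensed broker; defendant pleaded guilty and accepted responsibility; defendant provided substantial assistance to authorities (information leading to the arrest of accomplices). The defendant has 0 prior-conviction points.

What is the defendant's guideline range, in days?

1740-1980 days

Base offense level for possession of contraband: 28.
S1 applies: 28 + 2 = 30.
S2 applies: 30 − 3 = 27.
S3 applies (level before this adjustment is 27 ≥ 11, so +5): 27 + 5 = 32.
S4 applies: 32 − 1 = 31.
S5 applies (level before this adjustment is 31 ≥ 25, so +5): 31 + 5 = 36.
S6 applies: 36 − 2 = 34.
S7 applies: 34 + 1 = 35.
Level 35 exceeds the maximum of 31; capped at 31.
Final offense level: 31.
Criminal history: 0 prior points → Category 1 (0-8).
Level 31 falls in the 31 band.
Grid: Level 31 × Category 1 = 1740-1980 days.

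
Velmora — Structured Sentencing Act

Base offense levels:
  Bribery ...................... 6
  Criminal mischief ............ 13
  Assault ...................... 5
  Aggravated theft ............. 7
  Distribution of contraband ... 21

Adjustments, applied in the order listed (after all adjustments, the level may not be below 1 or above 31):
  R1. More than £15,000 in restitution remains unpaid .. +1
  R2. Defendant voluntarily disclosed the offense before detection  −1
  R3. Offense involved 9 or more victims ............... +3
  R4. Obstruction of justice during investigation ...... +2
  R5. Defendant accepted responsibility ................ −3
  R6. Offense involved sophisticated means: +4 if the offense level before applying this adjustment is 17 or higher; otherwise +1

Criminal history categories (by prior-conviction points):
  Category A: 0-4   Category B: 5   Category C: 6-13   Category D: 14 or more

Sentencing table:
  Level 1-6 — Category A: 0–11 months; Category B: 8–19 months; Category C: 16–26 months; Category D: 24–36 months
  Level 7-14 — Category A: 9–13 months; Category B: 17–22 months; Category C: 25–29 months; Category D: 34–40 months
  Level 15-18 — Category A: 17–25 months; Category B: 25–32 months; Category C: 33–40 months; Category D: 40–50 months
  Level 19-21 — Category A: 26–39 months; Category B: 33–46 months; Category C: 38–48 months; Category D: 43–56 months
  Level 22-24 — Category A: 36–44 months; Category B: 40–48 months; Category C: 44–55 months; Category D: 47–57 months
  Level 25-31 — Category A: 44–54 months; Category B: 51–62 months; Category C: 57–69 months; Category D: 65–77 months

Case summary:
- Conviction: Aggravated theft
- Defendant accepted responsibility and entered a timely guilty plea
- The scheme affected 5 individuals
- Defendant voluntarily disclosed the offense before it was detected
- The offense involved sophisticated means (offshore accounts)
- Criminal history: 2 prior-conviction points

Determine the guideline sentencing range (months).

Base offense level for aggravated theft: 7.
R2 applies: 7 − 1 = 6.
R4 does not apply.
R5 applies: 6 − 3 = 3.
R6 applies (level before this adjustment is 3 < 17, so +1): 3 + 1 = 4.
Final offense level: 4.
Criminal history: 2 prior points → Category A (0-4).
Level 4 falls in the 1-6 band.
Grid: Level 1-6 × Category A = 0-11 months.

0-11 months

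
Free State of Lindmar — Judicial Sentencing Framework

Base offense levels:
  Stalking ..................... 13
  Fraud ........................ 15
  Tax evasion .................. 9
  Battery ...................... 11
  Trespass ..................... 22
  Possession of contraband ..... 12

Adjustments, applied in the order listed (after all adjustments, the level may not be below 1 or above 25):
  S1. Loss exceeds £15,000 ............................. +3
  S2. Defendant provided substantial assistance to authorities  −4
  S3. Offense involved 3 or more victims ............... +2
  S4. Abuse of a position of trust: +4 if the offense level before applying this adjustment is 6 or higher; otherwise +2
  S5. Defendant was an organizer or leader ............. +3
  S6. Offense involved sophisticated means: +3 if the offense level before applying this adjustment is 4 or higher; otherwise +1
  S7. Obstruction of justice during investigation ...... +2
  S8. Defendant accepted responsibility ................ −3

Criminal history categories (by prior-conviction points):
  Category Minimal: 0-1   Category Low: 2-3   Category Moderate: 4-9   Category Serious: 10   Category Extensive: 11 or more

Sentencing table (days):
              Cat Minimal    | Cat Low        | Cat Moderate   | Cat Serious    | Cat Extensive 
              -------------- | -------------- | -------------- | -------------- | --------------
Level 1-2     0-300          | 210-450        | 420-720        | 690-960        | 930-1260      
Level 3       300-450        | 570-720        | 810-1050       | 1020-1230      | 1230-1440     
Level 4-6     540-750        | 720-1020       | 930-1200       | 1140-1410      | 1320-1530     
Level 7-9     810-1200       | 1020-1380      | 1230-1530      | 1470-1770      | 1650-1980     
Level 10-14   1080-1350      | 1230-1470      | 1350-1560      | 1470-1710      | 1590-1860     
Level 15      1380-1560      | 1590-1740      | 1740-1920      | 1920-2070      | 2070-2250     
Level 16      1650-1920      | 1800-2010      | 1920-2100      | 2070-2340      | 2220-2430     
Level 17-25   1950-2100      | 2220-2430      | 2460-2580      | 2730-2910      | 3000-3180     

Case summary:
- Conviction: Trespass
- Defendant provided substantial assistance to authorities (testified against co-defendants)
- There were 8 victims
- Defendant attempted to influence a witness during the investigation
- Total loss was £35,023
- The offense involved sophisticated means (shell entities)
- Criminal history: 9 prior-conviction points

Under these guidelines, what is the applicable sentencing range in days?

Base offense level for trespass: 22.
S1 applies: 22 + 3 = 25.
S2 applies: 25 − 4 = 21.
S3 applies: 21 + 2 = 23.
S6 applies (level before this adjustment is 23 ≥ 4, so +3): 23 + 3 = 26.
S7 applies: 26 + 2 = 28.
Level 28 exceeds the maximum of 25; capped at 25.
Final offense level: 25.
Criminal history: 9 prior points → Category Moderate (4-9).
Level 25 falls in the 17-25 band.
Grid: Level 17-25 × Category Moderate = 2460-2580 days.

2460-2580 days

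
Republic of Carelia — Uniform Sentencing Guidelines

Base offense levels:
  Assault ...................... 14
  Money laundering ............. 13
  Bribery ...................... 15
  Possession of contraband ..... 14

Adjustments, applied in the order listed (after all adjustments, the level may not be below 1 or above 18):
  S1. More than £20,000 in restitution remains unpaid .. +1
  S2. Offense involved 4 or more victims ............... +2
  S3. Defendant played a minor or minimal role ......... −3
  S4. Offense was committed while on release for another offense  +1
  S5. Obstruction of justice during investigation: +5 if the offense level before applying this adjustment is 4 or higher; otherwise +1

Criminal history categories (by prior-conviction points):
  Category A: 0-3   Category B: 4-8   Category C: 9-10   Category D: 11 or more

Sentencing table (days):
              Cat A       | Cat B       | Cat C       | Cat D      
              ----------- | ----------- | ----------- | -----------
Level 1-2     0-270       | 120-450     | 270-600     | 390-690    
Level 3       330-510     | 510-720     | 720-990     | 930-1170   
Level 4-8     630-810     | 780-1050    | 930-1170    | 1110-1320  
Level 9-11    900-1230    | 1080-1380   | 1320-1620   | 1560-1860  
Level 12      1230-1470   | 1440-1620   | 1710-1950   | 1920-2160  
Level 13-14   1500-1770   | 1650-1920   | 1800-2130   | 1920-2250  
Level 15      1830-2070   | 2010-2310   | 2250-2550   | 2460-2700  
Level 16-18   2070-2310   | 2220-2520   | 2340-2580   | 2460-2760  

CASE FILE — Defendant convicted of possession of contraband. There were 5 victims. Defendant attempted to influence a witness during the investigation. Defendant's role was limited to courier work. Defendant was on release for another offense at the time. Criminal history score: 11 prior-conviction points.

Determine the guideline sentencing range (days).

Base offense level for possession of contraband: 14.
S1 does not apply.
S2 applies: 14 + 2 = 16.
S3 applies: 16 − 3 = 13.
S4 applies: 13 + 1 = 14.
S5 applies (level before this adjustment is 14 ≥ 4, so +5): 14 + 5 = 19.
Level 19 exceeds the maximum of 18; capped at 18.
Final offense level: 18.
Criminal history: 11 prior points → Category D (11+).
Level 18 falls in the 16-18 band.
Grid: Level 16-18 × Category D = 2460-2760 days.

2460-2760 days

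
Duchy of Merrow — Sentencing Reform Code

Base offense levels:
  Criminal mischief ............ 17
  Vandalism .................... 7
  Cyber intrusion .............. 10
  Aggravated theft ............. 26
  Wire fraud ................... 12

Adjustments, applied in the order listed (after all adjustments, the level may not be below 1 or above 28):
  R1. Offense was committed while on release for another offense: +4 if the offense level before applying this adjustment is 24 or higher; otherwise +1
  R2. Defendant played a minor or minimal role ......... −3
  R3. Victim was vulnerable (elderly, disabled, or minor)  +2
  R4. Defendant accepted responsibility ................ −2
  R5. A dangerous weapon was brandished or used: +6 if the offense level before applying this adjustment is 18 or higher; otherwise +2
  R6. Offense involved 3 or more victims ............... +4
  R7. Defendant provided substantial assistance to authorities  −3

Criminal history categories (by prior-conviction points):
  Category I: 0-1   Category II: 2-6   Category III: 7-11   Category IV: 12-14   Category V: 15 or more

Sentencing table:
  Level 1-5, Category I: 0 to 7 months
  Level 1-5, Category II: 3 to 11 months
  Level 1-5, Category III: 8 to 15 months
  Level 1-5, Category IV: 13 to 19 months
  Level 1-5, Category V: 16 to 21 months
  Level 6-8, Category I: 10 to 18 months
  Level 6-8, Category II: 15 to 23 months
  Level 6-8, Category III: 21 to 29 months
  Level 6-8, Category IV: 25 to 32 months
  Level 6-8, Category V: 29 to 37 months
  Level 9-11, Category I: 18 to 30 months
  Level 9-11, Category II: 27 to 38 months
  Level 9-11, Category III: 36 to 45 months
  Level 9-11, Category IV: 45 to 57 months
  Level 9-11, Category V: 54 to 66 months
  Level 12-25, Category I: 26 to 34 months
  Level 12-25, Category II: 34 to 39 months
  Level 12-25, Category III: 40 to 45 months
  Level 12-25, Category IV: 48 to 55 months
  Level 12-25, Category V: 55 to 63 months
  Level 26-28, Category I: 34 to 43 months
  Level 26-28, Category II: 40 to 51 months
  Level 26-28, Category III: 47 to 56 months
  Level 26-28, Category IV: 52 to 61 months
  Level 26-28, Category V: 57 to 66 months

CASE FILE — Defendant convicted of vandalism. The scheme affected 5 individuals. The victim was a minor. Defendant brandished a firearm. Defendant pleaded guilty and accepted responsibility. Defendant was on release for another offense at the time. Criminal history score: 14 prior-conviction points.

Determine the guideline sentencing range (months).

48-55 months

Base offense level for vandalism: 7.
R1 applies (level before this adjustment is 7 < 24, so +1): 7 + 1 = 8.
R3 applies: 8 + 2 = 10.
R4 applies: 10 − 2 = 8.
R5 applies (level before this adjustment is 8 < 18, so +2): 8 + 2 = 10.
R6 applies: 10 + 4 = 14.
R7 does not apply.
Final offense level: 14.
Criminal history: 14 prior points → Category IV (12-14).
Level 14 falls in the 12-25 band.
Grid: Level 12-25 × Category IV = 48-55 months.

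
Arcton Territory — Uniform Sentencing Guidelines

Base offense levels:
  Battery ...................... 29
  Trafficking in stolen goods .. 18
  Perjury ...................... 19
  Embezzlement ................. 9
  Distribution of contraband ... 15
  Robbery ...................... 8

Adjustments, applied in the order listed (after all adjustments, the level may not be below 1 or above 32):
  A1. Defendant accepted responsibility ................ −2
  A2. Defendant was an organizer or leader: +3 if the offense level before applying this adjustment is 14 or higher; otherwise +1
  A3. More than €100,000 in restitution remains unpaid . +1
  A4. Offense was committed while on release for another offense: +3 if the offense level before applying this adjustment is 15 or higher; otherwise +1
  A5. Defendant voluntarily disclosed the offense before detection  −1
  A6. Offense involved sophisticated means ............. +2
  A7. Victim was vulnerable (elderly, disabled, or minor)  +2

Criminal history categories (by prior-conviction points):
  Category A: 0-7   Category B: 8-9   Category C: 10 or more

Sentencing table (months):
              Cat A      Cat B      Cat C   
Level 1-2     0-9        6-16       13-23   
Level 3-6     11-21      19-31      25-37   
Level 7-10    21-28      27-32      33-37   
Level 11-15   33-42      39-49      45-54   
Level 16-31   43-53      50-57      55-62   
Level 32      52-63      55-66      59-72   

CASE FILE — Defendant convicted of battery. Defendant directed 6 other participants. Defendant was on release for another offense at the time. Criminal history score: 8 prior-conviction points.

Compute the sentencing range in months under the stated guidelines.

Base offense level for battery: 29.
A1 does not apply.
A2 applies (level before this adjustment is 29 ≥ 14, so +3): 29 + 3 = 32.
A4 applies (level before this adjustment is 32 ≥ 15, so +3): 32 + 3 = 35.
A7 does not apply.
Level 35 exceeds the maximum of 32; capped at 32.
Final offense level: 32.
Criminal history: 8 prior points → Category B (8-9).
Level 32 falls in the 32 band.
Grid: Level 32 × Category B = 55-66 months.

55-66 months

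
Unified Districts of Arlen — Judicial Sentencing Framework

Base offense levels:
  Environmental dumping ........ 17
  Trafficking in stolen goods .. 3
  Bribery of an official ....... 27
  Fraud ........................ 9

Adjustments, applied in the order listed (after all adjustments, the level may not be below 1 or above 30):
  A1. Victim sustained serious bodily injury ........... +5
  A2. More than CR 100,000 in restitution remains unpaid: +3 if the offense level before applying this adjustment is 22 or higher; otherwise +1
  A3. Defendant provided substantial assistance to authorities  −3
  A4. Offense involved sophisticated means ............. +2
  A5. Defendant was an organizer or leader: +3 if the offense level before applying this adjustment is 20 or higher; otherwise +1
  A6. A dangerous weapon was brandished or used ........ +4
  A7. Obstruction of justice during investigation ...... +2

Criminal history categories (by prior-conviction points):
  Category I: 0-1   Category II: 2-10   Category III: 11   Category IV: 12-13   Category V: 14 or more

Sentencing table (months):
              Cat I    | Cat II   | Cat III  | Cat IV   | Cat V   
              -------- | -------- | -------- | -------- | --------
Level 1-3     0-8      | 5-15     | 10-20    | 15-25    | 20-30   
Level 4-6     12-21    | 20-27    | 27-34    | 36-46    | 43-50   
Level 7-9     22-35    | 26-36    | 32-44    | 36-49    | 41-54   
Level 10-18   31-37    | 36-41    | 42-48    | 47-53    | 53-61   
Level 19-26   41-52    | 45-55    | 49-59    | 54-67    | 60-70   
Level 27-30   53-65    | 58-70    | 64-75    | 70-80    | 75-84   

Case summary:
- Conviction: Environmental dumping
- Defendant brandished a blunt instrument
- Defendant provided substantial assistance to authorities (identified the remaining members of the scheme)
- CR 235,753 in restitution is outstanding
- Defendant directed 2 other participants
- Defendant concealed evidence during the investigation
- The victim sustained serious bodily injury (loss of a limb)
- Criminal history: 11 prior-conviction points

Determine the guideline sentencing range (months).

Base offense level for environmental dumping: 17.
A1 applies: 17 + 5 = 22.
A2 applies (level before this adjustment is 22 ≥ 22, so +3): 22 + 3 = 25.
A3 applies: 25 − 3 = 22.
A4 does not apply.
A5 applies (level before this adjustment is 22 ≥ 20, so +3): 22 + 3 = 25.
A6 applies: 25 + 4 = 29.
A7 applies: 29 + 2 = 31.
Level 31 exceeds the maximum of 30; capped at 30.
Final offense level: 30.
Criminal history: 11 prior points → Category III (11).
Level 30 falls in the 27-30 band.
Grid: Level 27-30 × Category III = 64-75 months.

64-75 months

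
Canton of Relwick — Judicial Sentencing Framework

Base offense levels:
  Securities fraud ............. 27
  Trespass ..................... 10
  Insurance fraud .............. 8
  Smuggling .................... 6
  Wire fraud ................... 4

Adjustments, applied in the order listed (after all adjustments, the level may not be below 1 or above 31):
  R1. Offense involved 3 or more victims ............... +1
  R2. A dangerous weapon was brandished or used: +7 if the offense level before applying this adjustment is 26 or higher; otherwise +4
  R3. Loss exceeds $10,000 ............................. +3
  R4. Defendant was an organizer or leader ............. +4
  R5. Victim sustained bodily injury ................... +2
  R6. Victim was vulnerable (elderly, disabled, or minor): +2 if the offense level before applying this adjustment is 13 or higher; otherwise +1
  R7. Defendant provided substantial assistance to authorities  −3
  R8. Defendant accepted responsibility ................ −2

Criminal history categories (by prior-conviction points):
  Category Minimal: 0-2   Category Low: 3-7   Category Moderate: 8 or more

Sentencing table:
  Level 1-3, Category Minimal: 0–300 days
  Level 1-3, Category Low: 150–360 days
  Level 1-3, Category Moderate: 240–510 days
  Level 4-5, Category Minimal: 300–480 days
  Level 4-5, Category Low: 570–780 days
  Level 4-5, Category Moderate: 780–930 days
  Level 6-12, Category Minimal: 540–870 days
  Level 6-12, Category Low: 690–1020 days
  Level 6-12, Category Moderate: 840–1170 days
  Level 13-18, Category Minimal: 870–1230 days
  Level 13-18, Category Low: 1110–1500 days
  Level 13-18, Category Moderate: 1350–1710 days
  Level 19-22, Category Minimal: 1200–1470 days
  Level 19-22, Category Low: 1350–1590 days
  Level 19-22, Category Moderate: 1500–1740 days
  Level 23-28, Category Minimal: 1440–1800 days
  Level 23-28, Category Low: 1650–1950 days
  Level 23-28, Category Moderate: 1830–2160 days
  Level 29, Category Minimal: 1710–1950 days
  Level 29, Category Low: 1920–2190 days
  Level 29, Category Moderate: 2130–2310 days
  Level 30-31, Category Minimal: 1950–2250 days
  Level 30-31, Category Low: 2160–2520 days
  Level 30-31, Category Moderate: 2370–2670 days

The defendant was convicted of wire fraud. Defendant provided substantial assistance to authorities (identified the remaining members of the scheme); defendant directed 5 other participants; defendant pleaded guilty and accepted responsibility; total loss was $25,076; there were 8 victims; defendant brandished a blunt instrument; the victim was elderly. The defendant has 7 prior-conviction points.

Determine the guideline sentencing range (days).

1110-1500 days

Base offense level for wire fraud: 4.
R1 applies: 4 + 1 = 5.
R2 applies (level before this adjustment is 5 < 26, so +4): 5 + 4 = 9.
R3 applies: 9 + 3 = 12.
R4 applies: 12 + 4 = 16.
R6 applies (level before this adjustment is 16 ≥ 13, so +2): 16 + 2 = 18.
R7 applies: 18 − 3 = 15.
R8 applies: 15 − 2 = 13.
Final offense level: 13.
Criminal history: 7 prior points → Category Low (3-7).
Level 13 falls in the 13-18 band.
Grid: Level 13-18 × Category Low = 1110-1500 days.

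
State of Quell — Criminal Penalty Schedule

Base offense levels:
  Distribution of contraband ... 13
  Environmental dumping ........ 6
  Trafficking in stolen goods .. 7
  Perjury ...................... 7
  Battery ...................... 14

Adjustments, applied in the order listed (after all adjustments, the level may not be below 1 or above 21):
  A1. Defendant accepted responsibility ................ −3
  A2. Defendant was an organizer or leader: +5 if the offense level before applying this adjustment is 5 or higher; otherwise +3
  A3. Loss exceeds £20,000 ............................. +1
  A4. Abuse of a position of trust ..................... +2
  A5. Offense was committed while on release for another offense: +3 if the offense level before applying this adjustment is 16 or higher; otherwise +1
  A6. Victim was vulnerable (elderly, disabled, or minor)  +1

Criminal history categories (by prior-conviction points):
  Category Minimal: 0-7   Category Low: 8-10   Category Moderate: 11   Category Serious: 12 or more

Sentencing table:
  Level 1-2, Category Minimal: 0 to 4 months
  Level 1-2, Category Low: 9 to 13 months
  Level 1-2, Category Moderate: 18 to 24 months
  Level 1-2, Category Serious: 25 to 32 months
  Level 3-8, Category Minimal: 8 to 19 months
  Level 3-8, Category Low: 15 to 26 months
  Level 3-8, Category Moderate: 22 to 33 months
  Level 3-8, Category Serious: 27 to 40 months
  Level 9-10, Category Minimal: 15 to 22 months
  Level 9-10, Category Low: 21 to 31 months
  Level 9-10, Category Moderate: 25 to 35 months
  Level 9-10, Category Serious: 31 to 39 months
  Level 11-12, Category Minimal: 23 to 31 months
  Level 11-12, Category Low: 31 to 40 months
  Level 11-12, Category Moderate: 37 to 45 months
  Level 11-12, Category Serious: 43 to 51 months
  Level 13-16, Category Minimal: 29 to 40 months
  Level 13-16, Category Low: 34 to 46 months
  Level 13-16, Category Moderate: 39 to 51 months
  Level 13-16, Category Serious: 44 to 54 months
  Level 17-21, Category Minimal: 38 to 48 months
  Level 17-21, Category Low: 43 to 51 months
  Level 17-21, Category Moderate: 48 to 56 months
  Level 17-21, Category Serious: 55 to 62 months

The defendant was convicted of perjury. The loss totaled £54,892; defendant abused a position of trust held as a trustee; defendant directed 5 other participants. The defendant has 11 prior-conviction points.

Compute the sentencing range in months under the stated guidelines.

Base offense level for perjury: 7.
A2 applies (level before this adjustment is 7 ≥ 5, so +5): 7 + 5 = 12.
A3 applies: 12 + 1 = 13.
A4 applies: 13 + 2 = 15.
A5 does not apply.
Final offense level: 15.
Criminal history: 11 prior points → Category Moderate (11).
Level 15 falls in the 13-16 band.
Grid: Level 13-16 × Category Moderate = 39-51 months.

39-51 months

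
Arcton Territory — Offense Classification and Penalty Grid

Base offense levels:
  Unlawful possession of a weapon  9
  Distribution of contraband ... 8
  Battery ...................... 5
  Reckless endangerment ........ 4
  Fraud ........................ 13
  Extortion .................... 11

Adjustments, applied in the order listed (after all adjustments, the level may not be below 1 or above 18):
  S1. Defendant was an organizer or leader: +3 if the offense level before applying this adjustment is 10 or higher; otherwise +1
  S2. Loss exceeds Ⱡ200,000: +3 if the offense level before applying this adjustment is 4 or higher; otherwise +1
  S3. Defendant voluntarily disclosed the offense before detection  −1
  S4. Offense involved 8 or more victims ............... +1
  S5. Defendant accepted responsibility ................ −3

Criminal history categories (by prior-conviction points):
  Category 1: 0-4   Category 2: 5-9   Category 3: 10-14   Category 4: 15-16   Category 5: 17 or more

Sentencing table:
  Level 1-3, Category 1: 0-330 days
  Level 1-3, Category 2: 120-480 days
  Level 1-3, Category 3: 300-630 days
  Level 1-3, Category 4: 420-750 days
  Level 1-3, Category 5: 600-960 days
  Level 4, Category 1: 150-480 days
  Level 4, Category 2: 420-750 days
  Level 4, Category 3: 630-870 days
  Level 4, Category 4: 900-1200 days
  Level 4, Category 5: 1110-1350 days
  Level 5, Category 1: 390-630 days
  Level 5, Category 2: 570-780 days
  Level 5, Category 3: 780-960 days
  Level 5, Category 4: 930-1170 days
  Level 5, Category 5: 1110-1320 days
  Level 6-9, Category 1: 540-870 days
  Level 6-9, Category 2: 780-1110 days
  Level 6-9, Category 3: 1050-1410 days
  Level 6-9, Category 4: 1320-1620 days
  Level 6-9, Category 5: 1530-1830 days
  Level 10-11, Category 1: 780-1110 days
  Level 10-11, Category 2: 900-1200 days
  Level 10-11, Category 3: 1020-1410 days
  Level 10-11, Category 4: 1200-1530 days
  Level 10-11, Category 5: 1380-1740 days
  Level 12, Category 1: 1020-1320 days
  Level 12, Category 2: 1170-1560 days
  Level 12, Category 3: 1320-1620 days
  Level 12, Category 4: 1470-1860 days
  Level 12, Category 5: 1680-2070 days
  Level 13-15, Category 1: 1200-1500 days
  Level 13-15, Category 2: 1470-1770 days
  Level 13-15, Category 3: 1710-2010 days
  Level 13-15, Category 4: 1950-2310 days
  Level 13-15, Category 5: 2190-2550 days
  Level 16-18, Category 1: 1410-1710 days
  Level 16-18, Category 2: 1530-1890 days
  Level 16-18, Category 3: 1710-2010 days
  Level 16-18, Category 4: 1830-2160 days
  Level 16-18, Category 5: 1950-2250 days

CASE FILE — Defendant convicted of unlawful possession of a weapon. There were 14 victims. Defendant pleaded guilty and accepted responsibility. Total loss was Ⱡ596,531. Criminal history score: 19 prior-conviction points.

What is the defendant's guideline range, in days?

1380-1740 days

Base offense level for unlawful possession of a weapon: 9.
S1 does not apply.
S2 applies (level before this adjustment is 9 ≥ 4, so +3): 9 + 3 = 12.
S3 does not apply.
S4 applies: 12 + 1 = 13.
S5 applies: 13 − 3 = 10.
Final offense level: 10.
Criminal history: 19 prior points → Category 5 (17+).
Level 10 falls in the 10-11 band.
Grid: Level 10-11 × Category 5 = 1380-1740 days.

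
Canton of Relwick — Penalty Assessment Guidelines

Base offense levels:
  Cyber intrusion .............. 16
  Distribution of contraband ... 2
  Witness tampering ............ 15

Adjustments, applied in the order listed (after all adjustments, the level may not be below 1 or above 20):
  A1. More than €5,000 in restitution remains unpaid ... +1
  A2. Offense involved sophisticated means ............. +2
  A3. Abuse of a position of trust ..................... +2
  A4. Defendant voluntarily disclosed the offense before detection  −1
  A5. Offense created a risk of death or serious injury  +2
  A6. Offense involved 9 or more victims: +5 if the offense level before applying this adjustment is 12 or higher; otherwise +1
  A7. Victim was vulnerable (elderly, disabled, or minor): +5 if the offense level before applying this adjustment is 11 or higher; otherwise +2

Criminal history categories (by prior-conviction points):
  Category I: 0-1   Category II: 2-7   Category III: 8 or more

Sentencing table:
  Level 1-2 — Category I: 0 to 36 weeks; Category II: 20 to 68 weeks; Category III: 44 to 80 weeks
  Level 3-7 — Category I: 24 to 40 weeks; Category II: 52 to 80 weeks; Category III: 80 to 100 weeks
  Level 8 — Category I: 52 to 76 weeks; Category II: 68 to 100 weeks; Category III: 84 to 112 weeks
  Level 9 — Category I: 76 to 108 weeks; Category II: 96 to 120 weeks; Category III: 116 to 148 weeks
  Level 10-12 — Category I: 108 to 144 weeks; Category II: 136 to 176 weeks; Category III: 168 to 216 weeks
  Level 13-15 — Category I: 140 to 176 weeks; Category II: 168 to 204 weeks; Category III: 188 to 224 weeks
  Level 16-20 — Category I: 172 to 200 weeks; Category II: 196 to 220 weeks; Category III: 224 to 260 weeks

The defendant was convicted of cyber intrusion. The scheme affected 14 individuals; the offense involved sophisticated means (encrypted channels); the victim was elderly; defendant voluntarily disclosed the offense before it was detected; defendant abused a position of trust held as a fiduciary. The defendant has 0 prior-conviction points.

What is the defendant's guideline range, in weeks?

Base offense level for cyber intrusion: 16.
A2 applies: 16 + 2 = 18.
A3 applies: 18 + 2 = 20.
A4 applies: 20 − 1 = 19.
A6 applies (level before this adjustment is 19 ≥ 12, so +5): 19 + 5 = 24.
A7 applies (level before this adjustment is 24 ≥ 11, so +5): 24 + 5 = 29.
Level 29 exceeds the maximum of 20; capped at 20.
Final offense level: 20.
Criminal history: 0 prior points → Category I (0-1).
Level 20 falls in the 16-20 band.
Grid: Level 16-20 × Category I = 172-200 weeks.

172-200 weeks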